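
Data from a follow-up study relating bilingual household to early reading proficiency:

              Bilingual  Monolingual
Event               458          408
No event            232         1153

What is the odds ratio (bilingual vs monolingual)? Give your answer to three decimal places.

5.579

Reading the table with exposure as columns: a = 458 (Bilingual, case), b = 232 (Bilingual, non-case), c = 408 (Monolingual, case), d = 1153.
OR = (a·d)/(b·c) = (458 × 1153) / (232 × 408) = 528074 / 94656 = 5.57888
The odds of early reading proficiency are about 5.58 times as high in the bilingual group.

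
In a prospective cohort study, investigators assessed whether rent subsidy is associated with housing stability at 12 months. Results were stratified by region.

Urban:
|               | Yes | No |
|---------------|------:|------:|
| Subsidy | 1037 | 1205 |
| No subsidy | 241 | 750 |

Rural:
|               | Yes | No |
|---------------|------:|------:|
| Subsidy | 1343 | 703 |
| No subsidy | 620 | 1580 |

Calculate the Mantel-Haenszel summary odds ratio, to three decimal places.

3.846

OR_MH = Σ(aᵢdᵢ/nᵢ) / Σ(bᵢcᵢ/nᵢ), where nᵢ is the stratum total.
Stratum 1 (Urban): n = 3233; a·d/n = 1037·750/3233 = 240.5660; b·c/n = 1205·241/3233 = 89.8252
Stratum 2 (Rural): n = 4246; a·d/n = 1343·1580/4246 = 499.7504; b·c/n = 703·620/4246 = 102.6519
OR_MH = (240.5660 + 499.7504) / (89.8252 + 102.6519) = 740.3164 / 192.4771 = 3.84626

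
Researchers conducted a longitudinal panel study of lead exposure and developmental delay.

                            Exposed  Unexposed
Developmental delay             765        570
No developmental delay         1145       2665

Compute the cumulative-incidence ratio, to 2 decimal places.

Reading the table with exposure as columns: a = 765 (Exposed, case), b = 1145 (Exposed, non-case), c = 570 (Unexposed, case), d = 2665.
Risk in exposed = 765/1910 = 0.40052; risk in unexposed = 570/3235 = 0.17620.
RR = 0.40052 / 0.17620 = 2.27315
The risk among the exposed is 2.27 times that among the unexposed.

2.27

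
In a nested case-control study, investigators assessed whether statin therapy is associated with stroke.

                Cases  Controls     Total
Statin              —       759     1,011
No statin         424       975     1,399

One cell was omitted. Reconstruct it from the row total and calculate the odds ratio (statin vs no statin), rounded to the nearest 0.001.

The missing cell is in the exposed row: 1011 − 759 = 252.
So a = 252, b = 759, c = 424, d = 975.
OR = (a·d)/(b·c) = (252 × 975) / (759 × 424) = 245700 / 321816 = 0.76348

0.763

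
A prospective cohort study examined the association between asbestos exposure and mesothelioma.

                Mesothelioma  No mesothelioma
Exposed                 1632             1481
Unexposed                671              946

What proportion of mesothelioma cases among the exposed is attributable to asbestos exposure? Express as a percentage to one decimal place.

Cells: a = 1632, b = 1481, c = 671, d = 946.
Risk in exposed = 1632/3113 = 0.52425; risk in unexposed = 671/1617 = 0.41497.
RR = 0.52425/0.41497 = 1.26336
AR% = (RR − 1)/RR × 100 = (1.26336 − 1)/1.26336 × 100 = 20.8463%

20.8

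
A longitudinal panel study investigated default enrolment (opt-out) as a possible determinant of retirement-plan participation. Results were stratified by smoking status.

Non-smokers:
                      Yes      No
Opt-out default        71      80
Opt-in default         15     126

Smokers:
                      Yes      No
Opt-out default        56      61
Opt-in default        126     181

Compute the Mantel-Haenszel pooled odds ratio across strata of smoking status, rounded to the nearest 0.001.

OR_MH = Σ(aᵢdᵢ/nᵢ) / Σ(bᵢcᵢ/nᵢ), where nᵢ is the stratum total.
Stratum 1 (Non-smokers): n = 292; a·d/n = 71·126/292 = 30.6370; b·c/n = 80·15/292 = 4.1096
Stratum 2 (Smokers): n = 424; a·d/n = 56·181/424 = 23.9057; b·c/n = 61·126/424 = 18.1274
OR_MH = (30.6370 + 23.9057) / (4.1096 + 18.1274) = 54.5426 / 22.2369 = 2.45279

2.453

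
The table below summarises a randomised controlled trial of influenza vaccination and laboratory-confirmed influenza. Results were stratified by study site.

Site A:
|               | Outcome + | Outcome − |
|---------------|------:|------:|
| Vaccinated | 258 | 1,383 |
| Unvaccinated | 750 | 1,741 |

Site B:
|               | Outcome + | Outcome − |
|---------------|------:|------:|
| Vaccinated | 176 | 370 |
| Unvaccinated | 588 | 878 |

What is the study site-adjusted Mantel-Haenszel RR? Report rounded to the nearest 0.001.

0.620

RR_MH = Σ(aᵢ·n₀ᵢ/nᵢ) / Σ(cᵢ·n₁ᵢ/nᵢ), with n₁ᵢ = aᵢ+bᵢ (exposed), n₀ᵢ = cᵢ+dᵢ (unexposed), nᵢ = n₁ᵢ+n₀ᵢ.
Stratum 1 (Site A): n₁ = 1641, n₀ = 2491, n = 4132; a·n₀/n = 258·2491/4132 = 155.5368; c·n₁/n = 750·1641/4132 = 297.8582
Stratum 2 (Site B): n₁ = 546, n₀ = 1466, n = 2012; a·n₀/n = 176·1466/2012 = 128.2386; c·n₁/n = 588·546/2012 = 159.5666
RR_MH = (155.5368 + 128.2386) / (297.8582 + 159.5666) = 283.7754 / 457.4248 = 0.62038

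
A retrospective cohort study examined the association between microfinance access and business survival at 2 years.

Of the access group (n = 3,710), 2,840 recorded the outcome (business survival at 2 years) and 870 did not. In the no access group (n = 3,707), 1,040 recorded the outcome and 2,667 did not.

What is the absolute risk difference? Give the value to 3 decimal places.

From the description: a = 2840, b = 870, c = 1040, d = 2667.
Risk in exposed = 2840/3710 = 0.765499; risk in unexposed = 1040/3707 = 0.280550.
Risk difference = 0.765499 − 0.280550 = 0.484948

0.485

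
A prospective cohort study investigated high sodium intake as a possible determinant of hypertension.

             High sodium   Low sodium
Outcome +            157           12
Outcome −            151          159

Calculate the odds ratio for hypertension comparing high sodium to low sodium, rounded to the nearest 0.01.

13.78

Reading the table with exposure as columns: a = 157 (High sodium, case), b = 151 (High sodium, non-case), c = 12 (Low sodium, case), d = 159.
OR = (a·d)/(b·c) = (157 × 159) / (151 × 12) = 24963 / 1812 = 13.77649
The odds of hypertension are about 13.78 times as high in the high sodium group.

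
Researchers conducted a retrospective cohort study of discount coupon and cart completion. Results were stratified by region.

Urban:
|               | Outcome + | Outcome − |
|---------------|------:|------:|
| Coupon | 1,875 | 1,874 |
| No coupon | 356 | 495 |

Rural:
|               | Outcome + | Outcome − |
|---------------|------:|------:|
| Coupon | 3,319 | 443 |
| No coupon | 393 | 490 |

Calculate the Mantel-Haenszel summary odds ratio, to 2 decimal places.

OR_MH = Σ(aᵢdᵢ/nᵢ) / Σ(bᵢcᵢ/nᵢ), where nᵢ is the stratum total.
Stratum 1 (Urban): n = 4600; a·d/n = 1875·495/4600 = 201.7663; b·c/n = 1874·356/4600 = 145.0313
Stratum 2 (Rural): n = 4645; a·d/n = 3319·490/4645 = 350.1206; b·c/n = 443·393/4645 = 37.4809
OR_MH = (201.7663 + 350.1206) / (145.0313 + 37.4809) = 551.8869 / 182.5123 = 3.02383

3.02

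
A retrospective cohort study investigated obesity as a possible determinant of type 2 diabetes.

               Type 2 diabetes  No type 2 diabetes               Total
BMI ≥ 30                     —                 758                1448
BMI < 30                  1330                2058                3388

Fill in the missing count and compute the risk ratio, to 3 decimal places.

The missing cell is in the exposed row: 1448 − 758 = 690.
So a = 690, b = 758, c = 1330, d = 2058.
RR = [a/(a+b)] / [c/(c+d)] = (690/1448) / (1330/3388) = 0.47652/0.39256 = 1.21387

1.214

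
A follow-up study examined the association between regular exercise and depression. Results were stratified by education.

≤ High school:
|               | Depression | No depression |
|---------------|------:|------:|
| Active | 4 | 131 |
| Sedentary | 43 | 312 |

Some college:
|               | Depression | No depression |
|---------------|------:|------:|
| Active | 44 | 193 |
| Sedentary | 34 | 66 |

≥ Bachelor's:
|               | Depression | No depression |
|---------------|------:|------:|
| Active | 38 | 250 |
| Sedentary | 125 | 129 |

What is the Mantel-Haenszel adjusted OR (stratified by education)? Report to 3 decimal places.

OR_MH = Σ(aᵢdᵢ/nᵢ) / Σ(bᵢcᵢ/nᵢ), where nᵢ is the stratum total.
Stratum 1 (≤ High school): n = 490; a·d/n = 4·312/490 = 2.5469; b·c/n = 131·43/490 = 11.4959
Stratum 2 (Some college): n = 337; a·d/n = 44·66/337 = 8.6172; b·c/n = 193·34/337 = 19.4718
Stratum 3 (≥ Bachelor's): n = 542; a·d/n = 38·129/542 = 9.0443; b·c/n = 250·125/542 = 57.6568
OR_MH = (2.5469 + 8.6172 + 9.0443) / (11.4959 + 19.4718 + 57.6568) = 20.2084 / 88.6246 = 0.22802

0.228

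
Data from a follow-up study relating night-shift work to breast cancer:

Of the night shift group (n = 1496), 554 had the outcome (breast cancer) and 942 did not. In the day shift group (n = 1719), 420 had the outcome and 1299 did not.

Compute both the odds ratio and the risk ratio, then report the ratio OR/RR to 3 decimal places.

From the description: a = 554, b = 942, c = 420, d = 1299.
OR = (554·1299)/(942·420) = 719646/395640 = 1.81894
Risk in exposed = 554/1496 = 0.37032; risk in unexposed = 420/1719 = 0.24433; RR = 1.51567
OR/RR = 1.81894 / 1.51567 = 1.20009
The outcome is not rare, so the OR lies further from 1 than the RR.

1.200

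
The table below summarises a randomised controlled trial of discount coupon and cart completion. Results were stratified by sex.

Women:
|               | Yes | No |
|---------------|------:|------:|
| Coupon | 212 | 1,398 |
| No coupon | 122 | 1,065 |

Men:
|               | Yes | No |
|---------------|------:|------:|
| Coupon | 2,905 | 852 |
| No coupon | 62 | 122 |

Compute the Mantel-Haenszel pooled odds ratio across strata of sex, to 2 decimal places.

OR_MH = Σ(aᵢdᵢ/nᵢ) / Σ(bᵢcᵢ/nᵢ), where nᵢ is the stratum total.
Stratum 1 (Women): n = 2797; a·d/n = 212·1065/2797 = 80.7222; b·c/n = 1398·122/2797 = 60.9782
Stratum 2 (Men): n = 3941; a·d/n = 2905·122/3941 = 89.9290; b·c/n = 852·62/3941 = 13.4037
OR_MH = (80.7222 + 89.9290) / (60.9782 + 13.4037) = 170.6512 / 74.3819 = 2.29426

2.29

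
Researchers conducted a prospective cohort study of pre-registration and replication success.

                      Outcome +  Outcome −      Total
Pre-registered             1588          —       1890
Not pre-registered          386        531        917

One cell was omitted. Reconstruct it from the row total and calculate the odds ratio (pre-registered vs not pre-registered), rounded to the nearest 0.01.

The missing cell is in the exposed row: 1890 − 1588 = 302.
So a = 1588, b = 302, c = 386, d = 531.
OR = (a·d)/(b·c) = (1588 × 531) / (302 × 386) = 843228 / 116572 = 7.23354

7.23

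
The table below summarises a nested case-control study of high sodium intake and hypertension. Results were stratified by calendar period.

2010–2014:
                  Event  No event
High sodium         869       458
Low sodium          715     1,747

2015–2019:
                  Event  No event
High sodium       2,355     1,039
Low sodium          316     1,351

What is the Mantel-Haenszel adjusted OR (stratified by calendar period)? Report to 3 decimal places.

6.803

OR_MH = Σ(aᵢdᵢ/nᵢ) / Σ(bᵢcᵢ/nᵢ), where nᵢ is the stratum total.
Stratum 1 (2010–2014): n = 3789; a·d/n = 869·1747/3789 = 400.6712; b·c/n = 458·715/3789 = 86.4265
Stratum 2 (2015–2019): n = 5061; a·d/n = 2355·1351/5061 = 628.6515; b·c/n = 1039·316/5061 = 64.8733
OR_MH = (400.6712 + 628.6515) / (86.4265 + 64.8733) = 1029.3226 / 151.2998 = 6.80320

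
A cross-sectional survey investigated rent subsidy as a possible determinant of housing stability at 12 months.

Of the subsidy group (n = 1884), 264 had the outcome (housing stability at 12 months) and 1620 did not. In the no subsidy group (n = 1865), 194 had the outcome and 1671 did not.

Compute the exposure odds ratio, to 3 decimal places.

From the description: a = 264, b = 1620, c = 194, d = 1671.
OR = (a·d)/(b·c) = (264 × 1671) / (1620 × 194) = 441144 / 314280 = 1.40367
The odds of housing stability at 12 months are about 1.40 times as high in the subsidy group.

1.404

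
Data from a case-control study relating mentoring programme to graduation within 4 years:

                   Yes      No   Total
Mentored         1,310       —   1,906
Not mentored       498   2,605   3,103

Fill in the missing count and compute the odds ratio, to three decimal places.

The missing cell is in the exposed row: 1906 − 1310 = 596.
So a = 1310, b = 596, c = 498, d = 2605.
OR = (a·d)/(b·c) = (1310 × 2605) / (596 × 498) = 3412550 / 296808 = 11.49750

11.498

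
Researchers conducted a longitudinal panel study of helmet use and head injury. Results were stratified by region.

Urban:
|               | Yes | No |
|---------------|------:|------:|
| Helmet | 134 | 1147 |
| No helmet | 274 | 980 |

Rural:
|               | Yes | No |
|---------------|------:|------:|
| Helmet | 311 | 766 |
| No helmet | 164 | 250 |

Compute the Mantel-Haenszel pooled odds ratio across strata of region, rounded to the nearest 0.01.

OR_MH = Σ(aᵢdᵢ/nᵢ) / Σ(bᵢcᵢ/nᵢ), where nᵢ is the stratum total.
Stratum 1 (Urban): n = 2535; a·d/n = 134·980/2535 = 51.8028; b·c/n = 1147·274/2535 = 123.9755
Stratum 2 (Rural): n = 1491; a·d/n = 311·250/1491 = 52.1462; b·c/n = 766·164/1491 = 84.2549
OR_MH = (51.8028 + 52.1462) / (123.9755 + 84.2549) = 103.9490 / 208.2304 = 0.49920

0.50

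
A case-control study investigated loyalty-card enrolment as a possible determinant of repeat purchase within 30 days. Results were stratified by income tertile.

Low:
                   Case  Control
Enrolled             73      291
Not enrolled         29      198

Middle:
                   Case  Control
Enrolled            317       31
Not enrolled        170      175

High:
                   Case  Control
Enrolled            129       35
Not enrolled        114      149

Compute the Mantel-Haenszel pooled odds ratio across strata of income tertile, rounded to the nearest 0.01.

4.79

OR_MH = Σ(aᵢdᵢ/nᵢ) / Σ(bᵢcᵢ/nᵢ), where nᵢ is the stratum total.
Stratum 1 (Low): n = 591; a·d/n = 73·198/591 = 24.4569; b·c/n = 291·29/591 = 14.2792
Stratum 2 (Middle): n = 693; a·d/n = 317·175/693 = 80.0505; b·c/n = 31·170/693 = 7.6046
Stratum 3 (High): n = 427; a·d/n = 129·149/427 = 45.0141; b·c/n = 35·114/427 = 9.3443
OR_MH = (24.4569 + 80.0505 + 45.0141) / (14.2792 + 7.6046 + 9.3443) = 149.5214 / 31.2281 = 4.78805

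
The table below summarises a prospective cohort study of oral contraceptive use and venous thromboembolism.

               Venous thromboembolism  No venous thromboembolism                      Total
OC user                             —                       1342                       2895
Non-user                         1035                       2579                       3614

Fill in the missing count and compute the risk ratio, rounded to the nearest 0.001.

1.873

The missing cell is in the exposed row: 2895 − 1342 = 1553.
So a = 1553, b = 1342, c = 1035, d = 2579.
RR = [a/(a+b)] / [c/(c+d)] = (1553/2895) / (1035/3614) = 0.53644/0.28639 = 1.87314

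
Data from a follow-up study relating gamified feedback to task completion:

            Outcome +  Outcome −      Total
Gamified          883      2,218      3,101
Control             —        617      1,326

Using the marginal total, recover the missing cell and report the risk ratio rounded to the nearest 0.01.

The missing cell is in the unexposed row: 1326 − 617 = 709.
So a = 883, b = 2218, c = 709, d = 617.
RR = [a/(a+b)] / [c/(c+d)] = (883/3101) / (709/1326) = 0.28475/0.53469 = 0.53254

0.53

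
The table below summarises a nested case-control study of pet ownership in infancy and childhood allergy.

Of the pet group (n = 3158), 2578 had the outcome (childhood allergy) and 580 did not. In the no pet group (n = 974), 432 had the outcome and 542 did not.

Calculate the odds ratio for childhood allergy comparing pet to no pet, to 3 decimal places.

From the description: a = 2578, b = 580, c = 432, d = 542.
OR = (a·d)/(b·c) = (2578 × 542) / (580 × 432) = 1397276 / 250560 = 5.57661
The odds of childhood allergy are about 5.58 times as high in the pet group.

5.577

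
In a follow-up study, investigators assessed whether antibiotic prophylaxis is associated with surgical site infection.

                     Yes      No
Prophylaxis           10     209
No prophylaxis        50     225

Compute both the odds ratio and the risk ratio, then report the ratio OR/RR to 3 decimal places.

0.857

Cells: a = 10, b = 209, c = 50, d = 225.
OR = (10·225)/(209·50) = 2250/10450 = 0.21531
Risk in exposed = 10/219 = 0.04566; risk in unexposed = 50/275 = 0.18182; RR = 0.25114
OR/RR = 0.21531 / 0.25114 = 0.85733
The outcome is not rare, so the OR lies further from 1 than the RR.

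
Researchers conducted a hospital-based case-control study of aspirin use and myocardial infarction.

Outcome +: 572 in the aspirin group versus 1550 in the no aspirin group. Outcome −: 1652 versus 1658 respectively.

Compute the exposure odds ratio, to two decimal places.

From the description: a = 572, b = 1652, c = 1550, d = 1658.
OR = (a·d)/(b·c) = (572 × 1658) / (1652 × 1550) = 948376 / 2560600 = 0.37037
Exposure is associated with lower odds of myocardial infarction (OR = 0.37 < 1).

0.37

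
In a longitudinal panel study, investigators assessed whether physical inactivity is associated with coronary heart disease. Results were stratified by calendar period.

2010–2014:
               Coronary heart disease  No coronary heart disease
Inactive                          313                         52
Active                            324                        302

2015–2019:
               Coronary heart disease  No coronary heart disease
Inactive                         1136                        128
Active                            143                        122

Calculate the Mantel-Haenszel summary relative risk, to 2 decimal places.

RR_MH = Σ(aᵢ·n₀ᵢ/nᵢ) / Σ(cᵢ·n₁ᵢ/nᵢ), with n₁ᵢ = aᵢ+bᵢ (exposed), n₀ᵢ = cᵢ+dᵢ (unexposed), nᵢ = n₁ᵢ+n₀ᵢ.
Stratum 1 (2010–2014): n₁ = 365, n₀ = 626, n = 991; a·n₀/n = 313·626/991 = 197.7175; c·n₁/n = 324·365/991 = 119.3340
Stratum 2 (2015–2019): n₁ = 1264, n₀ = 265, n = 1529; a·n₀/n = 1136·265/1529 = 196.8869; c·n₁/n = 143·1264/1529 = 118.2158
RR_MH = (197.7175 + 196.8869) / (119.3340 + 118.2158) = 394.6043 / 237.5498 = 1.66114

1.66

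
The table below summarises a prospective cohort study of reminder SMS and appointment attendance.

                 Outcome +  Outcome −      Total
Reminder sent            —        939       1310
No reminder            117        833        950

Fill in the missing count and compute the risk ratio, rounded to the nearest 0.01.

2.30

The missing cell is in the exposed row: 1310 − 939 = 371.
So a = 371, b = 939, c = 117, d = 833.
RR = [a/(a+b)] / [c/(c+d)] = (371/1310) / (117/950) = 0.28321/0.12316 = 2.29954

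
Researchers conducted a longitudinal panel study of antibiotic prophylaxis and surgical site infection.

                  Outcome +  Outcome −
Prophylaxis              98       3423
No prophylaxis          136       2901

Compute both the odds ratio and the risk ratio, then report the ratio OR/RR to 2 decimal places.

Cells: a = 98, b = 3423, c = 136, d = 2901.
OR = (98·2901)/(3423·136) = 284298/465528 = 0.61070
Risk in exposed = 98/3521 = 0.02783; risk in unexposed = 136/3037 = 0.04478; RR = 0.62154
OR/RR = 0.61070 / 0.62154 = 0.98257
The outcome is rare in both groups, so OR ≈ RR (ratio near 1).

0.98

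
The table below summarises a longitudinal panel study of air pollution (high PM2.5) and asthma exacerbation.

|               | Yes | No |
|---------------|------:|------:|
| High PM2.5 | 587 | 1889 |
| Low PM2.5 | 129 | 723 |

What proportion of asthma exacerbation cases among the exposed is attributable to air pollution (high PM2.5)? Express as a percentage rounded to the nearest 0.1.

Cells: a = 587, b = 1889, c = 129, d = 723.
Risk in exposed = 587/2476 = 0.23708; risk in unexposed = 129/852 = 0.15141.
RR = 0.23708/0.15141 = 1.56580
AR% = (RR − 1)/RR × 100 = (1.56580 − 1)/1.56580 × 100 = 36.1350%

36.1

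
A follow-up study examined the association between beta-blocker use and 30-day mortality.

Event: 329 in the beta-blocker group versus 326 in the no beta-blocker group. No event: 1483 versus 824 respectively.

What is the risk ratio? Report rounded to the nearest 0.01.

From the description: a = 329, b = 1483, c = 326, d = 824.
Risk in exposed = 329/1812 = 0.18157; risk in unexposed = 326/1150 = 0.28348.
RR = 0.18157 / 0.28348 = 0.64050
The risk is 36% lower among the exposed than among the unexposed.

0.64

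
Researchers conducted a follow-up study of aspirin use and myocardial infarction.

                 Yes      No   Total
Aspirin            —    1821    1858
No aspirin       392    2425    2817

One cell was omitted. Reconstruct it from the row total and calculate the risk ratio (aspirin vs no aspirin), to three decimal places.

The missing cell is in the exposed row: 1858 − 1821 = 37.
So a = 37, b = 1821, c = 392, d = 2425.
RR = [a/(a+b)] / [c/(c+d)] = (37/1858) / (392/2817) = 0.01991/0.13916 = 0.14311

0.143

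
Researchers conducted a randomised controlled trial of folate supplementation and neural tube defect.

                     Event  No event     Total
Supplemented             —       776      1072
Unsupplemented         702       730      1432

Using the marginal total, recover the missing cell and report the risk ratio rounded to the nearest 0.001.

0.563

The missing cell is in the exposed row: 1072 − 776 = 296.
So a = 296, b = 776, c = 702, d = 730.
RR = [a/(a+b)] / [c/(c+d)] = (296/1072) / (702/1432) = 0.27612/0.49022 = 0.56325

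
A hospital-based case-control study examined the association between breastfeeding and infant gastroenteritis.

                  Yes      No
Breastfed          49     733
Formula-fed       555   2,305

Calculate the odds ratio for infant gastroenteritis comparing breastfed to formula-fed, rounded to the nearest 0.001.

0.278

Cells: a = 49, b = 733, c = 555, d = 2305.
OR = (a·d)/(b·c) = (49 × 2305) / (733 × 555) = 112945 / 406815 = 0.27763
Exposure is associated with lower odds of infant gastroenteritis (OR = 0.28 < 1).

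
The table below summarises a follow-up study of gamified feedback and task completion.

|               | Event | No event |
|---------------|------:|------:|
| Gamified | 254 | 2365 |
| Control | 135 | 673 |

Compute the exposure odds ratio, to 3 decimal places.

Cells: a = 254, b = 2365, c = 135, d = 673.
OR = (a·d)/(b·c) = (254 × 673) / (2365 × 135) = 170942 / 319275 = 0.53541
Exposure is associated with lower odds of task completion (OR = 0.54 < 1).

0.535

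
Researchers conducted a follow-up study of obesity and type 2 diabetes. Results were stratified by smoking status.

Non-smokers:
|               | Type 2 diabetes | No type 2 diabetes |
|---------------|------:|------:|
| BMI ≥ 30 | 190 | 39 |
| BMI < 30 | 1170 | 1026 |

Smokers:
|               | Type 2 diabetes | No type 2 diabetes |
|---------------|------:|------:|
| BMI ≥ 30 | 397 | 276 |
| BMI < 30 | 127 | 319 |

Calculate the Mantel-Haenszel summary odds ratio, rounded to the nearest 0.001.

OR_MH = Σ(aᵢdᵢ/nᵢ) / Σ(bᵢcᵢ/nᵢ), where nᵢ is the stratum total.
Stratum 1 (Non-smokers): n = 2425; a·d/n = 190·1026/2425 = 80.3876; b·c/n = 39·1170/2425 = 18.8165
Stratum 2 (Smokers): n = 1119; a·d/n = 397·319/1119 = 113.1752; b·c/n = 276·127/1119 = 31.3244
OR_MH = (80.3876 + 113.1752) / (18.8165 + 31.3244) = 193.5628 / 50.1409 = 3.86038

3.860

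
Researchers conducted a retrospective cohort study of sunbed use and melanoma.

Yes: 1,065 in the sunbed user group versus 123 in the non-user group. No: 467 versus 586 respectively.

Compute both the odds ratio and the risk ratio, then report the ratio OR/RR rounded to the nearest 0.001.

From the description: a = 1065, b = 467, c = 123, d = 586.
OR = (1065·586)/(467·123) = 624090/57441 = 10.86489
Risk in exposed = 1065/1532 = 0.69517; risk in unexposed = 123/709 = 0.17348; RR = 4.00712
OR/RR = 10.86489 / 4.00712 = 2.71140
The outcome is not rare, so the OR lies further from 1 than the RR.

2.711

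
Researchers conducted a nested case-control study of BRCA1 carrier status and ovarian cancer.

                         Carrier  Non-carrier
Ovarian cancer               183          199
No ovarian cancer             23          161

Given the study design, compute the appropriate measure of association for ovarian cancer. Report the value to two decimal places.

6.44

Reading the table with exposure as columns: a = 183 (Carrier, case), b = 23 (Carrier, non-case), c = 199 (Non-carrier, case), d = 161.
This is a nested case-control study: participants were sampled on outcome status, so risks in the source population cannot be estimated directly — relative risk is not valid here. The odds ratio is the appropriate measure.
OR = (a·d)/(b·c) = (183 × 161) / (23 × 199) = 29463 / 4577 = 6.43719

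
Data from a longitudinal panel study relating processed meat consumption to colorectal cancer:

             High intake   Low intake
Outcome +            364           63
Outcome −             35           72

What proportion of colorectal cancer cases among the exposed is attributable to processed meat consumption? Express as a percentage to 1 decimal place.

48.8

Reading the table with exposure as columns: a = 364 (High intake, case), b = 35 (High intake, non-case), c = 63 (Low intake, case), d = 72.
Risk in exposed = 364/399 = 0.91228; risk in unexposed = 63/135 = 0.46667.
RR = 0.91228/0.46667 = 1.95489
AR% = (RR − 1)/RR × 100 = (1.95489 − 1)/1.95489 × 100 = 48.8462%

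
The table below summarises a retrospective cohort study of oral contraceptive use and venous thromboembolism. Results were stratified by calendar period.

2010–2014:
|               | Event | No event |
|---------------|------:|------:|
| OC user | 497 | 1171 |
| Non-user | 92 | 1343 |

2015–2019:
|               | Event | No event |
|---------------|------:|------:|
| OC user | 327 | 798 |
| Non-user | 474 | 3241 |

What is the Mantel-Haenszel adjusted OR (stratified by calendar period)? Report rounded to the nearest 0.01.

3.85

OR_MH = Σ(aᵢdᵢ/nᵢ) / Σ(bᵢcᵢ/nᵢ), where nᵢ is the stratum total.
Stratum 1 (2010–2014): n = 3103; a·d/n = 497·1343/3103 = 215.1051; b·c/n = 1171·92/3103 = 34.7187
Stratum 2 (2015–2019): n = 4840; a·d/n = 327·3241/4840 = 218.9684; b·c/n = 798·474/4840 = 78.1512
OR_MH = (215.1051 + 218.9684) / (34.7187 + 78.1512) = 434.0734 / 112.8699 = 3.84579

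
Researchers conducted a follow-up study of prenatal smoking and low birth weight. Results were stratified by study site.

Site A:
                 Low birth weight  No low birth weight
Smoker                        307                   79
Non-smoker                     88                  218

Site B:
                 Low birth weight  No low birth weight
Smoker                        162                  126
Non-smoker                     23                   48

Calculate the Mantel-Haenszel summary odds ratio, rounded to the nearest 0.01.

6.53

OR_MH = Σ(aᵢdᵢ/nᵢ) / Σ(bᵢcᵢ/nᵢ), where nᵢ is the stratum total.
Stratum 1 (Site A): n = 692; a·d/n = 307·218/692 = 96.7139; b·c/n = 79·88/692 = 10.0462
Stratum 2 (Site B): n = 359; a·d/n = 162·48/359 = 21.6602; b·c/n = 126·23/359 = 8.0724
OR_MH = (96.7139 + 21.6602) / (10.0462 + 8.0724) = 118.3740 / 18.1187 = 6.53326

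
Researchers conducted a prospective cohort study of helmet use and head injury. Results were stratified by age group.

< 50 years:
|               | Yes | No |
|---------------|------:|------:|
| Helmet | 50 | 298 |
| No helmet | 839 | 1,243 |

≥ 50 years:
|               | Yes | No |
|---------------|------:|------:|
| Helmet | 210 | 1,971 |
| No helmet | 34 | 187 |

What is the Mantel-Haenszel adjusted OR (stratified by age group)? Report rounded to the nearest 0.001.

OR_MH = Σ(aᵢdᵢ/nᵢ) / Σ(bᵢcᵢ/nᵢ), where nᵢ is the stratum total.
Stratum 1 (< 50 years): n = 2430; a·d/n = 50·1243/2430 = 25.5761; b·c/n = 298·839/2430 = 102.8897
Stratum 2 (≥ 50 years): n = 2402; a·d/n = 210·187/2402 = 16.3489; b·c/n = 1971·34/2402 = 27.8993
OR_MH = (25.5761 + 16.3489) / (102.8897 + 27.8993) = 41.9250 / 130.7890 = 0.32055

0.321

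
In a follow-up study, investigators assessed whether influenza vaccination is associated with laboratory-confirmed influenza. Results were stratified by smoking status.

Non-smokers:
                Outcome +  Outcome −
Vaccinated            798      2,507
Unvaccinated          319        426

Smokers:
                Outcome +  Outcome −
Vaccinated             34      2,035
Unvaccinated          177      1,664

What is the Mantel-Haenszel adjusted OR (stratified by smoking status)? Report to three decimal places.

0.340

OR_MH = Σ(aᵢdᵢ/nᵢ) / Σ(bᵢcᵢ/nᵢ), where nᵢ is the stratum total.
Stratum 1 (Non-smokers): n = 4050; a·d/n = 798·426/4050 = 83.9378; b·c/n = 2507·319/4050 = 197.4649
Stratum 2 (Smokers): n = 3910; a·d/n = 34·1664/3910 = 14.4696; b·c/n = 2035·177/3910 = 92.1215
OR_MH = (83.9378 + 14.4696) / (197.4649 + 92.1215) = 98.4073 / 289.5864 = 0.33982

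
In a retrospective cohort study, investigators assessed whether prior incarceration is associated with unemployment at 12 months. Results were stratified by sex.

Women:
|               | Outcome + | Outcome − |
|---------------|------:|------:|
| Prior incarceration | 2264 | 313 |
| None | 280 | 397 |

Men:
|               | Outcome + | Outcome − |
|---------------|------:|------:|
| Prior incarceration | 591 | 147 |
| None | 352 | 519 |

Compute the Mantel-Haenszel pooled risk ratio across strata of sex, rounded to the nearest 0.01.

RR_MH = Σ(aᵢ·n₀ᵢ/nᵢ) / Σ(cᵢ·n₁ᵢ/nᵢ), with n₁ᵢ = aᵢ+bᵢ (exposed), n₀ᵢ = cᵢ+dᵢ (unexposed), nᵢ = n₁ᵢ+n₀ᵢ.
Stratum 1 (Women): n₁ = 2577, n₀ = 677, n = 3254; a·n₀/n = 2264·677/3254 = 471.0289; c·n₁/n = 280·2577/3254 = 221.7455
Stratum 2 (Men): n₁ = 738, n₀ = 871, n = 1609; a·n₀/n = 591·871/1609 = 319.9260; c·n₁/n = 352·738/1609 = 161.4518
RR_MH = (471.0289 + 319.9260) / (221.7455 + 161.4518) = 790.9549 / 383.1974 = 2.06409

2.06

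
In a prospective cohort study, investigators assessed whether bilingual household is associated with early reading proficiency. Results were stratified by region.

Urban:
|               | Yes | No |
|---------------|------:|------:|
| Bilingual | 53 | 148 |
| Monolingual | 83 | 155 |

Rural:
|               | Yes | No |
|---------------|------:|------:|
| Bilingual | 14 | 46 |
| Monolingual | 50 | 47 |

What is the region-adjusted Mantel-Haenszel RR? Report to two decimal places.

0.65

RR_MH = Σ(aᵢ·n₀ᵢ/nᵢ) / Σ(cᵢ·n₁ᵢ/nᵢ), with n₁ᵢ = aᵢ+bᵢ (exposed), n₀ᵢ = cᵢ+dᵢ (unexposed), nᵢ = n₁ᵢ+n₀ᵢ.
Stratum 1 (Urban): n₁ = 201, n₀ = 238, n = 439; a·n₀/n = 53·238/439 = 28.7335; c·n₁/n = 83·201/439 = 38.0023
Stratum 2 (Rural): n₁ = 60, n₀ = 97, n = 157; a·n₀/n = 14·97/157 = 8.6497; c·n₁/n = 50·60/157 = 19.1083
RR_MH = (28.7335 + 8.6497) / (38.0023 + 19.1083) = 37.3832 / 57.1106 = 0.65458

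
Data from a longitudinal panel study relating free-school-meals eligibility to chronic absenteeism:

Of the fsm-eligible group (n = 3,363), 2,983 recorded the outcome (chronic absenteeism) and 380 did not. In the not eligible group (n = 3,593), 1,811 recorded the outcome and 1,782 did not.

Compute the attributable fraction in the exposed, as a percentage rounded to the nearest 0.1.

From the description: a = 2983, b = 380, c = 1811, d = 1782.
Risk in exposed = 2983/3363 = 0.88701; risk in unexposed = 1811/3593 = 0.50404.
RR = 0.88701/0.50404 = 1.75981
AR% = (RR − 1)/RR × 100 = (1.75981 − 1)/1.75981 × 100 = 43.1756%

43.2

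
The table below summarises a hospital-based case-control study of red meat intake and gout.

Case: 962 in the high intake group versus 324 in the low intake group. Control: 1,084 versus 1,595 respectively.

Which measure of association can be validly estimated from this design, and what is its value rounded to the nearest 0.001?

From the description: a = 962, b = 1084, c = 324, d = 1595.
This is a hospital-based case-control study: participants were sampled on outcome status, so risks in the source population cannot be estimated directly — relative risk is not valid here. The odds ratio is the appropriate measure.
OR = (a·d)/(b·c) = (962 × 1595) / (1084 × 324) = 1534390 / 351216 = 4.36879

4.369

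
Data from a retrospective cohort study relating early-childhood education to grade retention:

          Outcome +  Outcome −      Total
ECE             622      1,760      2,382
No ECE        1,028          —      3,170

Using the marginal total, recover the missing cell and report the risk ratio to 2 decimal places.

The missing cell is in the unexposed row: 3170 − 1028 = 2142.
So a = 622, b = 1760, c = 1028, d = 2142.
RR = [a/(a+b)] / [c/(c+d)] = (622/2382) / (1028/3170) = 0.26113/0.32429 = 0.80522

0.81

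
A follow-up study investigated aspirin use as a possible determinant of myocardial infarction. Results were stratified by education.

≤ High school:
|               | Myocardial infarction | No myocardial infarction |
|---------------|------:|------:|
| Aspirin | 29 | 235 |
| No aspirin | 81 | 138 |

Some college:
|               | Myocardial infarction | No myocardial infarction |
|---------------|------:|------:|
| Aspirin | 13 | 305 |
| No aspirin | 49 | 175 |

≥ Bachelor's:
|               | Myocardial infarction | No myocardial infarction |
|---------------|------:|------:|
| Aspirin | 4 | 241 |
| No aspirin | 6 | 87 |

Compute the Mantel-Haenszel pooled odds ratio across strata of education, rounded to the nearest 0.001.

0.190

OR_MH = Σ(aᵢdᵢ/nᵢ) / Σ(bᵢcᵢ/nᵢ), where nᵢ is the stratum total.
Stratum 1 (≤ High school): n = 483; a·d/n = 29·138/483 = 8.2857; b·c/n = 235·81/483 = 39.4099
Stratum 2 (Some college): n = 542; a·d/n = 13·175/542 = 4.1974; b·c/n = 305·49/542 = 27.5738
Stratum 3 (≥ Bachelor's): n = 338; a·d/n = 4·87/338 = 1.0296; b·c/n = 241·6/338 = 4.2781
OR_MH = (8.2857 + 4.1974 + 1.0296) / (39.4099 + 27.5738 + 4.2781) = 13.5127 / 71.2618 = 0.18962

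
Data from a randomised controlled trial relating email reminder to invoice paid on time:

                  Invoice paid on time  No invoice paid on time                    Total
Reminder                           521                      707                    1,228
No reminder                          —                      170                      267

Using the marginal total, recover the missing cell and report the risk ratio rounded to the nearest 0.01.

The missing cell is in the unexposed row: 267 − 170 = 97.
So a = 521, b = 707, c = 97, d = 170.
RR = [a/(a+b)] / [c/(c+d)] = (521/1228) / (97/267) = 0.42427/0.36330 = 1.16783

1.17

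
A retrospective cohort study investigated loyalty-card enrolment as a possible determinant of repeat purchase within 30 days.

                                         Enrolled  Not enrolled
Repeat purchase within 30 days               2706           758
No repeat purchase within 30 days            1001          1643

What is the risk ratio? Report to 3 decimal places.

Reading the table with exposure as columns: a = 2706 (Enrolled, case), b = 1001 (Enrolled, non-case), c = 758 (Not enrolled, case), d = 1643.
Risk in exposed = 2706/3707 = 0.72997; risk in unexposed = 758/2401 = 0.31570.
RR = 0.72997 / 0.31570 = 2.31221
The risk among the exposed is 2.31 times that among the unexposed.

2.312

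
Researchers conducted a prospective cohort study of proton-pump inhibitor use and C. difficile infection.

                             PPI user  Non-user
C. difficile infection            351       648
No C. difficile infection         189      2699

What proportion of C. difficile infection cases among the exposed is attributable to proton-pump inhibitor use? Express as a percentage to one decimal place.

Reading the table with exposure as columns: a = 351 (PPI user, case), b = 189 (PPI user, non-case), c = 648 (Non-user, case), d = 2699.
Risk in exposed = 351/540 = 0.65000; risk in unexposed = 648/3347 = 0.19361.
RR = 0.65000/0.19361 = 3.35733
AR% = (RR − 1)/RR × 100 = (3.35733 − 1)/3.35733 × 100 = 70.2144%

70.2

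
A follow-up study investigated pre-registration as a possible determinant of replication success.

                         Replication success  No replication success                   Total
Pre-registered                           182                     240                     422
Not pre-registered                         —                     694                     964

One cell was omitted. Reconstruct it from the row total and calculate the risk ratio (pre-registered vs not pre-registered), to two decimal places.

The missing cell is in the unexposed row: 964 − 694 = 270.
So a = 182, b = 240, c = 270, d = 694.
RR = [a/(a+b)] / [c/(c+d)] = (182/422) / (270/964) = 0.43128/0.28008 = 1.53983

1.54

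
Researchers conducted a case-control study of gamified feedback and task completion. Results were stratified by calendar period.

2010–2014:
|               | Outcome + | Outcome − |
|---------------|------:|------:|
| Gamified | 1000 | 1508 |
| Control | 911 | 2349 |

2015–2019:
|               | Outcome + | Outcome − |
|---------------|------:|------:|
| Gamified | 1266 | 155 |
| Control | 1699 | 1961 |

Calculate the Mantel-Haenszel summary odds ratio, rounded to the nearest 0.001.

OR_MH = Σ(aᵢdᵢ/nᵢ) / Σ(bᵢcᵢ/nᵢ), where nᵢ is the stratum total.
Stratum 1 (2010–2014): n = 5768; a·d/n = 1000·2349/5768 = 407.2469; b·c/n = 1508·911/5768 = 238.1741
Stratum 2 (2015–2019): n = 5081; a·d/n = 1266·1961/5081 = 488.6097; b·c/n = 155·1699/5081 = 51.8294
OR_MH = (407.2469 + 488.6097) / (238.1741 + 51.8294) = 895.8566 / 290.0034 = 3.08912

3.089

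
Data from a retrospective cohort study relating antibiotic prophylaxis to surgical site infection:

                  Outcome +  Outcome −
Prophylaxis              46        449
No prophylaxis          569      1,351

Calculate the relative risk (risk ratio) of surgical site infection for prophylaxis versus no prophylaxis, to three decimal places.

Cells: a = 46, b = 449, c = 569, d = 1351.
Risk in exposed = 46/495 = 0.09293; risk in unexposed = 569/1920 = 0.29635.
RR = 0.09293 / 0.29635 = 0.31358
The risk is 69% lower among the exposed than among the unexposed.

0.314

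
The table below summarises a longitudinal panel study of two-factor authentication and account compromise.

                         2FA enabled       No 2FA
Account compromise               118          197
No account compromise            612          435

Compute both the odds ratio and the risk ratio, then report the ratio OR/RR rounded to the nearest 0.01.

0.82

Reading the table with exposure as columns: a = 118 (2FA enabled, case), b = 612 (2FA enabled, non-case), c = 197 (No 2FA, case), d = 435.
OR = (118·435)/(612·197) = 51330/120564 = 0.42575
Risk in exposed = 118/730 = 0.16164; risk in unexposed = 197/632 = 0.31171; RR = 0.51857
OR/RR = 0.42575 / 0.51857 = 0.82100
The outcome is not rare, so the OR lies further from 1 than the RR.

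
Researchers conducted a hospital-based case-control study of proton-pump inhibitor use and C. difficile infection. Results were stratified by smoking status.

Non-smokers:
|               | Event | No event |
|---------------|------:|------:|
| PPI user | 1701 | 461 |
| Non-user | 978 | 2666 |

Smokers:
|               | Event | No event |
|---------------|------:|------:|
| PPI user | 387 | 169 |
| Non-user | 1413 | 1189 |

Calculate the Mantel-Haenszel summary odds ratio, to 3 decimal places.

OR_MH = Σ(aᵢdᵢ/nᵢ) / Σ(bᵢcᵢ/nᵢ), where nᵢ is the stratum total.
Stratum 1 (Non-smokers): n = 5806; a·d/n = 1701·2666/5806 = 781.0654; b·c/n = 461·978/5806 = 77.6538
Stratum 2 (Smokers): n = 3158; a·d/n = 387·1189/3158 = 145.7071; b·c/n = 169·1413/3158 = 75.6165
OR_MH = (781.0654 + 145.7071) / (77.6538 + 75.6165) = 926.7725 / 153.2703 = 6.04665

6.047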